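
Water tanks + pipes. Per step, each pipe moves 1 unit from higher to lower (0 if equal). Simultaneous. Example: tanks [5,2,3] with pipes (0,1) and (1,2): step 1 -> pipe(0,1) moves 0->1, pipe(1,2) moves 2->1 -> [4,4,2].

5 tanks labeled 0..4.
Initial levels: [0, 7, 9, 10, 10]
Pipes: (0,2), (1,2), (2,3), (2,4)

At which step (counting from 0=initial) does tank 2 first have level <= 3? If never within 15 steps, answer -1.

Answer: -1

Derivation:
Step 1: flows [2->0,2->1,3->2,4->2] -> levels [1 8 9 9 9]
Step 2: flows [2->0,2->1,2=3,2=4] -> levels [2 9 7 9 9]
Step 3: flows [2->0,1->2,3->2,4->2] -> levels [3 8 9 8 8]
Step 4: flows [2->0,2->1,2->3,2->4] -> levels [4 9 5 9 9]
Step 5: flows [2->0,1->2,3->2,4->2] -> levels [5 8 7 8 8]
Step 6: flows [2->0,1->2,3->2,4->2] -> levels [6 7 9 7 7]
Step 7: flows [2->0,2->1,2->3,2->4] -> levels [7 8 5 8 8]
Step 8: flows [0->2,1->2,3->2,4->2] -> levels [6 7 9 7 7]
  -> period-2 cycle (repeats step 6); tank 2 never drops to <=3
Tank 2 never reaches <=3 within 15 steps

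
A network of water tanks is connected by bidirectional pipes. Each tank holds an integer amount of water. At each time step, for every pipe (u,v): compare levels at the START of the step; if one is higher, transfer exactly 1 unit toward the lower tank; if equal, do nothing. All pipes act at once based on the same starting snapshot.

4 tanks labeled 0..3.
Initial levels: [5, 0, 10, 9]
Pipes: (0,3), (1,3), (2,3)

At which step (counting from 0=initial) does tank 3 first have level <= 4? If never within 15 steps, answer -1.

Answer: 6

Derivation:
Step 1: flows [3->0,3->1,2->3] -> levels [6 1 9 8]
Step 2: flows [3->0,3->1,2->3] -> levels [7 2 8 7]
Step 3: flows [0=3,3->1,2->3] -> levels [7 3 7 7]
Step 4: flows [0=3,3->1,2=3] -> levels [7 4 7 6]
Step 5: flows [0->3,3->1,2->3] -> levels [6 5 6 7]
Step 6: flows [3->0,3->1,3->2] -> levels [7 6 7 4]
Tank 3 first reaches <=4 at step 6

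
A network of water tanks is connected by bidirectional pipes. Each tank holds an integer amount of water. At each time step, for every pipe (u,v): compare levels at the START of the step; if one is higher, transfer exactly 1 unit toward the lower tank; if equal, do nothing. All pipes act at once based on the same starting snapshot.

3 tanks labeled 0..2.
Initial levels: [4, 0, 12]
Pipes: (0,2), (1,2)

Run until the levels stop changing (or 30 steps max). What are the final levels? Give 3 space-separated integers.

Answer: 5 5 6

Derivation:
Step 1: flows [2->0,2->1] -> levels [5 1 10]
Step 2: flows [2->0,2->1] -> levels [6 2 8]
Step 3: flows [2->0,2->1] -> levels [7 3 6]
Step 4: flows [0->2,2->1] -> levels [6 4 6]
Step 5: flows [0=2,2->1] -> levels [6 5 5]
Step 6: flows [0->2,1=2] -> levels [5 5 6]
Step 7: flows [2->0,2->1] -> levels [6 6 4]
Step 8: flows [0->2,1->2] -> levels [5 5 6]
  -> period-2 cycle: step 8 state = step 6 state; never stabilizes
  -> state at step 30: (30-6) mod 2 = 0, same as step 6 -> [5 5 6]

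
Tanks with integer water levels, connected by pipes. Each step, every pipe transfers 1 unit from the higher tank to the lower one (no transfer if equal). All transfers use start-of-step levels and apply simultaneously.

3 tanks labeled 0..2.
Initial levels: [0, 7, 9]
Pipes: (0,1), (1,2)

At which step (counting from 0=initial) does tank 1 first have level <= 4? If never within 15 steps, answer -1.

Answer: 7

Derivation:
Step 1: flows [1->0,2->1] -> levels [1 7 8]
Step 2: flows [1->0,2->1] -> levels [2 7 7]
Step 3: flows [1->0,1=2] -> levels [3 6 7]
Step 4: flows [1->0,2->1] -> levels [4 6 6]
Step 5: flows [1->0,1=2] -> levels [5 5 6]
Step 6: flows [0=1,2->1] -> levels [5 6 5]
Step 7: flows [1->0,1->2] -> levels [6 4 6]
Tank 1 first reaches <=4 at step 7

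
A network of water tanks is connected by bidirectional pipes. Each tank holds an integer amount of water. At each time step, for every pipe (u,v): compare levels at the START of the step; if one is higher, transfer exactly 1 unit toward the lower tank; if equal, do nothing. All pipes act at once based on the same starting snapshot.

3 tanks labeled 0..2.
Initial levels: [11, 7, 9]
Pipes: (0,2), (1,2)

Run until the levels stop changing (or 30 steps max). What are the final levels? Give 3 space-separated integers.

Answer: 9 9 9

Derivation:
Step 1: flows [0->2,2->1] -> levels [10 8 9]
Step 2: flows [0->2,2->1] -> levels [9 9 9]
Step 3: flows [0=2,1=2] -> levels [9 9 9]
  -> stable (no change)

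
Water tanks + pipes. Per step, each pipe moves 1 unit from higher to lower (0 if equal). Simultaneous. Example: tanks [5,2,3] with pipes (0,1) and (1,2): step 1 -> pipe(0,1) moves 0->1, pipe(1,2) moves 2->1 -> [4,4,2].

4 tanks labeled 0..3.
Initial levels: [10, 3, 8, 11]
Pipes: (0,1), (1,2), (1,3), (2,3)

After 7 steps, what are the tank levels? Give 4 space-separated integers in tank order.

Answer: 9 6 8 9

Derivation:
Step 1: flows [0->1,2->1,3->1,3->2] -> levels [9 6 8 9]
Step 2: flows [0->1,2->1,3->1,3->2] -> levels [8 9 8 7]
Step 3: flows [1->0,1->2,1->3,2->3] -> levels [9 6 8 9]
  -> period-2 cycle: step 3 state = step 1 state
  -> state at step 7: (7-1) mod 2 = 0, same as step 1 -> [9 6 8 9]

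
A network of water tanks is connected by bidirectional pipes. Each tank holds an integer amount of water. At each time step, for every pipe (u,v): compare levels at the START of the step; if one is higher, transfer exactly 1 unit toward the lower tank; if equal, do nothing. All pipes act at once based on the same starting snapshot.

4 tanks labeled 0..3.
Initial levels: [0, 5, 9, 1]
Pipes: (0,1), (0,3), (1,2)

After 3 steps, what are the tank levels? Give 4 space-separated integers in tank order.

Step 1: flows [1->0,3->0,2->1] -> levels [2 5 8 0]
Step 2: flows [1->0,0->3,2->1] -> levels [2 5 7 1]
Step 3: flows [1->0,0->3,2->1] -> levels [2 5 6 2]

Answer: 2 5 6 2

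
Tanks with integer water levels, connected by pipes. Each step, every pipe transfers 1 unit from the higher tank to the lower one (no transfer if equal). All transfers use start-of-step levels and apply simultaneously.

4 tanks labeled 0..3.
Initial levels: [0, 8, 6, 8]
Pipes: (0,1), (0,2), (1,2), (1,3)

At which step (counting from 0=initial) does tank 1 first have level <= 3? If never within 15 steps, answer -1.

Answer: -1

Derivation:
Step 1: flows [1->0,2->0,1->2,1=3] -> levels [2 6 6 8]
Step 2: flows [1->0,2->0,1=2,3->1] -> levels [4 6 5 7]
Step 3: flows [1->0,2->0,1->2,3->1] -> levels [6 5 5 6]
Step 4: flows [0->1,0->2,1=2,3->1] -> levels [4 7 6 5]
Step 5: flows [1->0,2->0,1->2,1->3] -> levels [6 4 6 6]
Step 6: flows [0->1,0=2,2->1,3->1] -> levels [5 7 5 5]
Step 7: flows [1->0,0=2,1->2,1->3] -> levels [6 4 6 6]
  -> period-2 cycle (repeats step 5); tank 1 never drops to <=3
Tank 1 never reaches <=3 within 15 steps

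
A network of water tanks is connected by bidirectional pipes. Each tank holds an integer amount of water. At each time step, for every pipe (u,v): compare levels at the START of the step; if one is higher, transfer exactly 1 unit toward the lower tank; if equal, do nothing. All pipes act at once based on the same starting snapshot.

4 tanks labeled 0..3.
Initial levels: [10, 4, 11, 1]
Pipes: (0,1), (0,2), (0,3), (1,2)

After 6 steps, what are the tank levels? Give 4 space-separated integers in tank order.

Answer: 6 7 7 6

Derivation:
Step 1: flows [0->1,2->0,0->3,2->1] -> levels [9 6 9 2]
Step 2: flows [0->1,0=2,0->3,2->1] -> levels [7 8 8 3]
Step 3: flows [1->0,2->0,0->3,1=2] -> levels [8 7 7 4]
Step 4: flows [0->1,0->2,0->3,1=2] -> levels [5 8 8 5]
Step 5: flows [1->0,2->0,0=3,1=2] -> levels [7 7 7 5]
Step 6: flows [0=1,0=2,0->3,1=2] -> levels [6 7 7 6]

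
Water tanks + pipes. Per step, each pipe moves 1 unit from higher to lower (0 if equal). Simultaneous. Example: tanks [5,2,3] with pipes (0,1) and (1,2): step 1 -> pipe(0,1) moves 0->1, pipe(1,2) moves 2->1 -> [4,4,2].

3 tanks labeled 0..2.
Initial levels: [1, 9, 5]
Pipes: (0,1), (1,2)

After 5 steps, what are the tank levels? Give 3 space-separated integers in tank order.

Answer: 5 5 5

Derivation:
Step 1: flows [1->0,1->2] -> levels [2 7 6]
Step 2: flows [1->0,1->2] -> levels [3 5 7]
Step 3: flows [1->0,2->1] -> levels [4 5 6]
Step 4: flows [1->0,2->1] -> levels [5 5 5]
Step 5: flows [0=1,1=2] -> levels [5 5 5]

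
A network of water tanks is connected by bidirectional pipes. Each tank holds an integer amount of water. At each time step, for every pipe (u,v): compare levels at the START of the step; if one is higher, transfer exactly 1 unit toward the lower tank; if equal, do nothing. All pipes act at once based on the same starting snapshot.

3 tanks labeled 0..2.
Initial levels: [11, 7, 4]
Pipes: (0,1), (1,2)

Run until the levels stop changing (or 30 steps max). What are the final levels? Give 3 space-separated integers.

Step 1: flows [0->1,1->2] -> levels [10 7 5]
Step 2: flows [0->1,1->2] -> levels [9 7 6]
Step 3: flows [0->1,1->2] -> levels [8 7 7]
Step 4: flows [0->1,1=2] -> levels [7 8 7]
Step 5: flows [1->0,1->2] -> levels [8 6 8]
Step 6: flows [0->1,2->1] -> levels [7 8 7]
  -> period-2 cycle: step 6 state = step 4 state; never stabilizes
  -> state at step 30: (30-4) mod 2 = 0, same as step 4 -> [7 8 7]

Answer: 7 8 7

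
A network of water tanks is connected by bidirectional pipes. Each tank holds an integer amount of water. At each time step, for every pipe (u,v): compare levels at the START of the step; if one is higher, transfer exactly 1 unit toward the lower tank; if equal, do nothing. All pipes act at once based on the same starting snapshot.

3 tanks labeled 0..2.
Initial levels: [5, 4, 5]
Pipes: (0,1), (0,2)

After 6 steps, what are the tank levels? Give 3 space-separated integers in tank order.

Step 1: flows [0->1,0=2] -> levels [4 5 5]
Step 2: flows [1->0,2->0] -> levels [6 4 4]
Step 3: flows [0->1,0->2] -> levels [4 5 5]
  -> period-2 cycle: step 3 state = step 1 state
  -> state at step 6: (6-1) mod 2 = 1, same as step 2 -> [6 4 4]

Answer: 6 4 4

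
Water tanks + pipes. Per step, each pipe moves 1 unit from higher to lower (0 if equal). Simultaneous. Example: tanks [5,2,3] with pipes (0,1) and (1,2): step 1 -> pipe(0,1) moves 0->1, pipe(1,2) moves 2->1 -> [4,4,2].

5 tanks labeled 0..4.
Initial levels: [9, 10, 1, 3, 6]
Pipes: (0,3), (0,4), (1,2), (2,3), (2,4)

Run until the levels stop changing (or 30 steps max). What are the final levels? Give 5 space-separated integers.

Answer: 4 7 5 7 6

Derivation:
Step 1: flows [0->3,0->4,1->2,3->2,4->2] -> levels [7 9 4 3 6]
Step 2: flows [0->3,0->4,1->2,2->3,4->2] -> levels [5 8 5 5 6]
Step 3: flows [0=3,4->0,1->2,2=3,4->2] -> levels [6 7 7 5 4]
Step 4: flows [0->3,0->4,1=2,2->3,2->4] -> levels [4 7 5 7 6]
Step 5: flows [3->0,4->0,1->2,3->2,4->2] -> levels [6 6 8 5 4]
Step 6: flows [0->3,0->4,2->1,2->3,2->4] -> levels [4 7 5 7 6]
  -> period-2 cycle: step 6 state = step 4 state; never stabilizes
  -> state at step 30: (30-4) mod 2 = 0, same as step 4 -> [4 7 5 7 6]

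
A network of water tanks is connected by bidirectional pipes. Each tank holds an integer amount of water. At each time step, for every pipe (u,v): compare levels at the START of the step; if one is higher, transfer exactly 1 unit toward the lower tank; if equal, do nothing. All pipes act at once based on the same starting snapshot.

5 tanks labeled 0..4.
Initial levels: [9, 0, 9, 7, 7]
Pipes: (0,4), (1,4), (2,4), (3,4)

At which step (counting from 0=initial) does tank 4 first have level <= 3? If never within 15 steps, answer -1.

Answer: -1

Derivation:
Step 1: flows [0->4,4->1,2->4,3=4] -> levels [8 1 8 7 8]
Step 2: flows [0=4,4->1,2=4,4->3] -> levels [8 2 8 8 6]
Step 3: flows [0->4,4->1,2->4,3->4] -> levels [7 3 7 7 8]
Step 4: flows [4->0,4->1,4->2,4->3] -> levels [8 4 8 8 4]
Step 5: flows [0->4,1=4,2->4,3->4] -> levels [7 4 7 7 7]
Step 6: flows [0=4,4->1,2=4,3=4] -> levels [7 5 7 7 6]
Step 7: flows [0->4,4->1,2->4,3->4] -> levels [6 6 6 6 8]
Step 8: flows [4->0,4->1,4->2,4->3] -> levels [7 7 7 7 4]
Step 9: flows [0->4,1->4,2->4,3->4] -> levels [6 6 6 6 8]
  -> period-2 cycle (repeats step 7); tank 4 never drops to <=3
Tank 4 never reaches <=3 within 15 steps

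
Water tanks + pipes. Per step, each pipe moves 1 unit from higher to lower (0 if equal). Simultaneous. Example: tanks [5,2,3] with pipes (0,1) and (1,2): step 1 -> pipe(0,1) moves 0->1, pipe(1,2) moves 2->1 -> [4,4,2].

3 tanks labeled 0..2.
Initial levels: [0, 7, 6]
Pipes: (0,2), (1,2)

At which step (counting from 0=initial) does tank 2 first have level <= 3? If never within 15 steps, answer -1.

Answer: 6

Derivation:
Step 1: flows [2->0,1->2] -> levels [1 6 6]
Step 2: flows [2->0,1=2] -> levels [2 6 5]
Step 3: flows [2->0,1->2] -> levels [3 5 5]
Step 4: flows [2->0,1=2] -> levels [4 5 4]
Step 5: flows [0=2,1->2] -> levels [4 4 5]
Step 6: flows [2->0,2->1] -> levels [5 5 3]
Tank 2 first reaches <=3 at step 6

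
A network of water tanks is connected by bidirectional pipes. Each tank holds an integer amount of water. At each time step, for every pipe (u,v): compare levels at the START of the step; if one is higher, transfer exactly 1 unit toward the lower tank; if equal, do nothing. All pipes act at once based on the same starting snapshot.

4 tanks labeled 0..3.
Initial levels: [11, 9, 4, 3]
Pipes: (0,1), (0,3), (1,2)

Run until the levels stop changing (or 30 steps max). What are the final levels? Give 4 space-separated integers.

Step 1: flows [0->1,0->3,1->2] -> levels [9 9 5 4]
Step 2: flows [0=1,0->3,1->2] -> levels [8 8 6 5]
Step 3: flows [0=1,0->3,1->2] -> levels [7 7 7 6]
Step 4: flows [0=1,0->3,1=2] -> levels [6 7 7 7]
Step 5: flows [1->0,3->0,1=2] -> levels [8 6 7 6]
Step 6: flows [0->1,0->3,2->1] -> levels [6 8 6 7]
Step 7: flows [1->0,3->0,1->2] -> levels [8 6 7 6]
  -> period-2 cycle: step 7 state = step 5 state; never stabilizes
  -> state at step 30: (30-5) mod 2 = 1, same as step 6 -> [6 8 6 7]

Answer: 6 8 6 7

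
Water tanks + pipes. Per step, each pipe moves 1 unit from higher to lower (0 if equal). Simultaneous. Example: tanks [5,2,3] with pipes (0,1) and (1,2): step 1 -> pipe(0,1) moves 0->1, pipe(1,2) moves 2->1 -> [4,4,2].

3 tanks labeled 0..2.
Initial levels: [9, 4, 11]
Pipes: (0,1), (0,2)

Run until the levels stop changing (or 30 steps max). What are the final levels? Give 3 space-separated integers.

Step 1: flows [0->1,2->0] -> levels [9 5 10]
Step 2: flows [0->1,2->0] -> levels [9 6 9]
Step 3: flows [0->1,0=2] -> levels [8 7 9]
Step 4: flows [0->1,2->0] -> levels [8 8 8]
Step 5: flows [0=1,0=2] -> levels [8 8 8]
  -> stable (no change)

Answer: 8 8 8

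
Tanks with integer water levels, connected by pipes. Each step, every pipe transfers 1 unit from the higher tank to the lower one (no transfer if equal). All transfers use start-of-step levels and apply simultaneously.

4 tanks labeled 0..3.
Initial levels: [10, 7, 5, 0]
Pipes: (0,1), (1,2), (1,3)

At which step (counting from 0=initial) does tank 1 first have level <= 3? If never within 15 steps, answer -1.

Step 1: flows [0->1,1->2,1->3] -> levels [9 6 6 1]
Step 2: flows [0->1,1=2,1->3] -> levels [8 6 6 2]
Step 3: flows [0->1,1=2,1->3] -> levels [7 6 6 3]
Step 4: flows [0->1,1=2,1->3] -> levels [6 6 6 4]
Step 5: flows [0=1,1=2,1->3] -> levels [6 5 6 5]
Step 6: flows [0->1,2->1,1=3] -> levels [5 7 5 5]
Step 7: flows [1->0,1->2,1->3] -> levels [6 4 6 6]
Step 8: flows [0->1,2->1,3->1] -> levels [5 7 5 5]
  -> period-2 cycle (repeats step 6); tank 1 never drops to <=3
Tank 1 never reaches <=3 within 15 steps

Answer: -1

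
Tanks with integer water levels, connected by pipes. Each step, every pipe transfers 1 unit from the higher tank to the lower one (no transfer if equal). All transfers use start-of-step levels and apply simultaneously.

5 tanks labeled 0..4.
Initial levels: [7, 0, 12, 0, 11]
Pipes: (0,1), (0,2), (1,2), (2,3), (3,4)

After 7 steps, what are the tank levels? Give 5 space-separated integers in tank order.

Step 1: flows [0->1,2->0,2->1,2->3,4->3] -> levels [7 2 9 2 10]
Step 2: flows [0->1,2->0,2->1,2->3,4->3] -> levels [7 4 6 4 9]
Step 3: flows [0->1,0->2,2->1,2->3,4->3] -> levels [5 6 5 6 8]
Step 4: flows [1->0,0=2,1->2,3->2,4->3] -> levels [6 4 7 6 7]
Step 5: flows [0->1,2->0,2->1,2->3,4->3] -> levels [6 6 4 8 6]
Step 6: flows [0=1,0->2,1->2,3->2,3->4] -> levels [5 5 7 6 7]
Step 7: flows [0=1,2->0,2->1,2->3,4->3] -> levels [6 6 4 8 6]

Answer: 6 6 4 8 6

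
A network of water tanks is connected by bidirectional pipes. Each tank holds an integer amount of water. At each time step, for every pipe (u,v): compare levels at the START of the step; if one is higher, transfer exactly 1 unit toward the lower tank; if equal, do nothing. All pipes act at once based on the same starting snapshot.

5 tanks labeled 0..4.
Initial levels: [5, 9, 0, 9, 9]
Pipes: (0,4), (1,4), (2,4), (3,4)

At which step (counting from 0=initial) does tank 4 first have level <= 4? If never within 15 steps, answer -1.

Step 1: flows [4->0,1=4,4->2,3=4] -> levels [6 9 1 9 7]
Step 2: flows [4->0,1->4,4->2,3->4] -> levels [7 8 2 8 7]
Step 3: flows [0=4,1->4,4->2,3->4] -> levels [7 7 3 7 8]
Step 4: flows [4->0,4->1,4->2,4->3] -> levels [8 8 4 8 4]
Tank 4 first reaches <=4 at step 4

Answer: 4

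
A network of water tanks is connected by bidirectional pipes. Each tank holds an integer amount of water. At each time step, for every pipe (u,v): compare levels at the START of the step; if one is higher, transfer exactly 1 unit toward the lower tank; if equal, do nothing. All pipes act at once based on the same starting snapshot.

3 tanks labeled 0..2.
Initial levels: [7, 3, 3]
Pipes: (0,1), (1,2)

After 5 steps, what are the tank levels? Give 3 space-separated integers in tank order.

Step 1: flows [0->1,1=2] -> levels [6 4 3]
Step 2: flows [0->1,1->2] -> levels [5 4 4]
Step 3: flows [0->1,1=2] -> levels [4 5 4]
Step 4: flows [1->0,1->2] -> levels [5 3 5]
Step 5: flows [0->1,2->1] -> levels [4 5 4]

Answer: 4 5 4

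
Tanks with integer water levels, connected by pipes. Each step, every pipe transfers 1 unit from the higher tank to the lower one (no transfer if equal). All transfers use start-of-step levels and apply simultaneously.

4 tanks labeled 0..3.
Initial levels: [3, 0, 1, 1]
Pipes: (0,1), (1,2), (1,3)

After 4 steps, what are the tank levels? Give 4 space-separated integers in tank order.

Step 1: flows [0->1,2->1,3->1] -> levels [2 3 0 0]
Step 2: flows [1->0,1->2,1->3] -> levels [3 0 1 1]
  -> period-2 cycle: step 2 state = step 0 state
  -> state at step 4: (4-0) mod 2 = 0, same as step 0 -> [3 0 1 1]

Answer: 3 0 1 1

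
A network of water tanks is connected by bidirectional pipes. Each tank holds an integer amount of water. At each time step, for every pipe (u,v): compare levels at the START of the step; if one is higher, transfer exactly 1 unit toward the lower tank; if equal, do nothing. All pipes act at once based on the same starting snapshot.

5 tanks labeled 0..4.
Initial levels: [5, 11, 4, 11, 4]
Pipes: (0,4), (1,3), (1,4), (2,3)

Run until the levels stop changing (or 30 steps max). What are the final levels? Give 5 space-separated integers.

Answer: 6 7 8 6 8

Derivation:
Step 1: flows [0->4,1=3,1->4,3->2] -> levels [4 10 5 10 6]
Step 2: flows [4->0,1=3,1->4,3->2] -> levels [5 9 6 9 6]
Step 3: flows [4->0,1=3,1->4,3->2] -> levels [6 8 7 8 6]
Step 4: flows [0=4,1=3,1->4,3->2] -> levels [6 7 8 7 7]
Step 5: flows [4->0,1=3,1=4,2->3] -> levels [7 7 7 8 6]
Step 6: flows [0->4,3->1,1->4,3->2] -> levels [6 7 8 6 8]
Step 7: flows [4->0,1->3,4->1,2->3] -> levels [7 7 7 8 6]
  -> period-2 cycle: step 7 state = step 5 state; never stabilizes
  -> state at step 30: (30-5) mod 2 = 1, same as step 6 -> [6 7 8 6 8]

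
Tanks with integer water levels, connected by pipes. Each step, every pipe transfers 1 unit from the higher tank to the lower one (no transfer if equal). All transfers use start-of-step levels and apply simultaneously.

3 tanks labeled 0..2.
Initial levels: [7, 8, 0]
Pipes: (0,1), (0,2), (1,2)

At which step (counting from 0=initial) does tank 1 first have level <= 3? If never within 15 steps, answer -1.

Step 1: flows [1->0,0->2,1->2] -> levels [7 6 2]
Step 2: flows [0->1,0->2,1->2] -> levels [5 6 4]
Step 3: flows [1->0,0->2,1->2] -> levels [5 4 6]
Step 4: flows [0->1,2->0,2->1] -> levels [5 6 4]
  -> period-2 cycle (repeats step 2); tank 1 never drops to <=3
Tank 1 never reaches <=3 within 15 steps

Answer: -1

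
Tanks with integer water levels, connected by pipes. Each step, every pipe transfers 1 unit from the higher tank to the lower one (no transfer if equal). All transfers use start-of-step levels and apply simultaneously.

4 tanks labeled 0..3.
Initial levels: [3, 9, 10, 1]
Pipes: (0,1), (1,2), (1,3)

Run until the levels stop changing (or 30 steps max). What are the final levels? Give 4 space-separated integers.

Answer: 5 8 5 5

Derivation:
Step 1: flows [1->0,2->1,1->3] -> levels [4 8 9 2]
Step 2: flows [1->0,2->1,1->3] -> levels [5 7 8 3]
Step 3: flows [1->0,2->1,1->3] -> levels [6 6 7 4]
Step 4: flows [0=1,2->1,1->3] -> levels [6 6 6 5]
Step 5: flows [0=1,1=2,1->3] -> levels [6 5 6 6]
Step 6: flows [0->1,2->1,3->1] -> levels [5 8 5 5]
Step 7: flows [1->0,1->2,1->3] -> levels [6 5 6 6]
  -> period-2 cycle: step 7 state = step 5 state; never stabilizes
  -> state at step 30: (30-5) mod 2 = 1, same as step 6 -> [5 8 5 5]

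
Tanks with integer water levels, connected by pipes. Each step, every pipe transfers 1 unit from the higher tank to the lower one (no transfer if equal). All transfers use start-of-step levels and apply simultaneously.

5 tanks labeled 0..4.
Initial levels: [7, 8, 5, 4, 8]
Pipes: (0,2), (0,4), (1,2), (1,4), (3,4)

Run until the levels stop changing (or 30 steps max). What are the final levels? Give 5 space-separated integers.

Step 1: flows [0->2,4->0,1->2,1=4,4->3] -> levels [7 7 7 5 6]
Step 2: flows [0=2,0->4,1=2,1->4,4->3] -> levels [6 6 7 6 7]
Step 3: flows [2->0,4->0,2->1,4->1,4->3] -> levels [8 8 5 7 4]
Step 4: flows [0->2,0->4,1->2,1->4,3->4] -> levels [6 6 7 6 7]
  -> period-2 cycle: step 4 state = step 2 state; never stabilizes
  -> state at step 30: (30-2) mod 2 = 0, same as step 2 -> [6 6 7 6 7]

Answer: 6 6 7 6 7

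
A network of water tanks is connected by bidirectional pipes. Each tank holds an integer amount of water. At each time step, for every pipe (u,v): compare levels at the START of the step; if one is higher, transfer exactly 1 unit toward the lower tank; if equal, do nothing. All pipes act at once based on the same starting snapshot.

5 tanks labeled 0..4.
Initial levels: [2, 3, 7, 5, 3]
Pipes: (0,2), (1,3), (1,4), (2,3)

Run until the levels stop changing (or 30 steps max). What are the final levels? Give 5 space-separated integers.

Answer: 4 4 4 4 4

Derivation:
Step 1: flows [2->0,3->1,1=4,2->3] -> levels [3 4 5 5 3]
Step 2: flows [2->0,3->1,1->4,2=3] -> levels [4 4 4 4 4]
Step 3: flows [0=2,1=3,1=4,2=3] -> levels [4 4 4 4 4]
  -> stable (no change)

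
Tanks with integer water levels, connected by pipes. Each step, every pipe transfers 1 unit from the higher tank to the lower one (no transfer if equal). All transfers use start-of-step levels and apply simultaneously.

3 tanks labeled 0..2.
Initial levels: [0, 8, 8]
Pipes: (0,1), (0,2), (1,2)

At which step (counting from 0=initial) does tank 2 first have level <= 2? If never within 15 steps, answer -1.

Step 1: flows [1->0,2->0,1=2] -> levels [2 7 7]
Step 2: flows [1->0,2->0,1=2] -> levels [4 6 6]
Step 3: flows [1->0,2->0,1=2] -> levels [6 5 5]
Step 4: flows [0->1,0->2,1=2] -> levels [4 6 6]
  -> period-2 cycle (repeats step 2); tank 2 never drops to <=2
Tank 2 never reaches <=2 within 15 steps

Answer: -1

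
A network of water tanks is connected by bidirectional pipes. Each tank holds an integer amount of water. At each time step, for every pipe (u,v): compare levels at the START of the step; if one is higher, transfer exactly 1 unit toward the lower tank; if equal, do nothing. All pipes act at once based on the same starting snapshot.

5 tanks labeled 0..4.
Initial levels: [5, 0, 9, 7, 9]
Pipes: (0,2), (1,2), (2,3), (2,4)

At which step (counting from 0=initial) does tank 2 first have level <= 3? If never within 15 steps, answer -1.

Step 1: flows [2->0,2->1,2->3,2=4] -> levels [6 1 6 8 9]
Step 2: flows [0=2,2->1,3->2,4->2] -> levels [6 2 7 7 8]
Step 3: flows [2->0,2->1,2=3,4->2] -> levels [7 3 6 7 7]
Step 4: flows [0->2,2->1,3->2,4->2] -> levels [6 4 8 6 6]
Step 5: flows [2->0,2->1,2->3,2->4] -> levels [7 5 4 7 7]
Step 6: flows [0->2,1->2,3->2,4->2] -> levels [6 4 8 6 6]
  -> period-2 cycle (repeats step 4); tank 2 never drops to <=3
Tank 2 never reaches <=3 within 15 steps

Answer: -1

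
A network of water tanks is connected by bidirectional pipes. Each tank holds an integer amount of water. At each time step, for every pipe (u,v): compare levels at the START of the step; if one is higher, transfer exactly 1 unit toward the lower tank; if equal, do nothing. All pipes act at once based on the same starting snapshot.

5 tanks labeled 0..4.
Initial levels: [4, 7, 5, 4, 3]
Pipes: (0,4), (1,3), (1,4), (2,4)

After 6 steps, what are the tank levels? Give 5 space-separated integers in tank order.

Answer: 4 6 5 5 3

Derivation:
Step 1: flows [0->4,1->3,1->4,2->4] -> levels [3 5 4 5 6]
Step 2: flows [4->0,1=3,4->1,4->2] -> levels [4 6 5 5 3]
Step 3: flows [0->4,1->3,1->4,2->4] -> levels [3 4 4 6 6]
Step 4: flows [4->0,3->1,4->1,4->2] -> levels [4 6 5 5 3]
  -> period-2 cycle: step 4 state = step 2 state
  -> state at step 6: (6-2) mod 2 = 0, same as step 2 -> [4 6 5 5 3]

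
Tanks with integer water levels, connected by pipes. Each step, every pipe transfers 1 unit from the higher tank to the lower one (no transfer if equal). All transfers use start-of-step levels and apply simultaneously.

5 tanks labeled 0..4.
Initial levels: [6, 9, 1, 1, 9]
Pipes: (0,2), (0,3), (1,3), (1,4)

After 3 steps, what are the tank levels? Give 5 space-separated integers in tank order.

Step 1: flows [0->2,0->3,1->3,1=4] -> levels [4 8 2 3 9]
Step 2: flows [0->2,0->3,1->3,4->1] -> levels [2 8 3 5 8]
Step 3: flows [2->0,3->0,1->3,1=4] -> levels [4 7 2 5 8]

Answer: 4 7 2 5 8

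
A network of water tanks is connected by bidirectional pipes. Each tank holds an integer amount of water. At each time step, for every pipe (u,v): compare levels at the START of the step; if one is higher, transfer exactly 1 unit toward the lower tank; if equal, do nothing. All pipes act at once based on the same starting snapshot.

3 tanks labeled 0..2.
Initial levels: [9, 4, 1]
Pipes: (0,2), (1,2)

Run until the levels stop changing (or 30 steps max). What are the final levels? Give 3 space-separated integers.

Answer: 4 4 6

Derivation:
Step 1: flows [0->2,1->2] -> levels [8 3 3]
Step 2: flows [0->2,1=2] -> levels [7 3 4]
Step 3: flows [0->2,2->1] -> levels [6 4 4]
Step 4: flows [0->2,1=2] -> levels [5 4 5]
Step 5: flows [0=2,2->1] -> levels [5 5 4]
Step 6: flows [0->2,1->2] -> levels [4 4 6]
Step 7: flows [2->0,2->1] -> levels [5 5 4]
  -> period-2 cycle: step 7 state = step 5 state; never stabilizes
  -> state at step 30: (30-5) mod 2 = 1, same as step 6 -> [4 4 6]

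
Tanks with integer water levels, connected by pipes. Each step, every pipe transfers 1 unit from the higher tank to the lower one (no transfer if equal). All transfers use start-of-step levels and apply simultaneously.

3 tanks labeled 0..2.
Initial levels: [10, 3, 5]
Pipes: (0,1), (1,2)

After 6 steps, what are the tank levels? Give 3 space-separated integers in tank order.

Answer: 6 6 6

Derivation:
Step 1: flows [0->1,2->1] -> levels [9 5 4]
Step 2: flows [0->1,1->2] -> levels [8 5 5]
Step 3: flows [0->1,1=2] -> levels [7 6 5]
Step 4: flows [0->1,1->2] -> levels [6 6 6]
Step 5: flows [0=1,1=2] -> levels [6 6 6]
  -> stable; steps 6..6 unchanged -> [6 6 6]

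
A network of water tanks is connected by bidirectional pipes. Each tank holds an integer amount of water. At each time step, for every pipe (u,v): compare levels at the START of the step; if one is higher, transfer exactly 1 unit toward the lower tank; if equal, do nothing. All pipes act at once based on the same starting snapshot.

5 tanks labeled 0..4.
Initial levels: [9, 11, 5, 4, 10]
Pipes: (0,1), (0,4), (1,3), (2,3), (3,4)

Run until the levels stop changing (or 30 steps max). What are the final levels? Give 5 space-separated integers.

Answer: 9 7 7 9 7

Derivation:
Step 1: flows [1->0,4->0,1->3,2->3,4->3] -> levels [11 9 4 7 8]
Step 2: flows [0->1,0->4,1->3,3->2,4->3] -> levels [9 9 5 8 8]
Step 3: flows [0=1,0->4,1->3,3->2,3=4] -> levels [8 8 6 8 9]
Step 4: flows [0=1,4->0,1=3,3->2,4->3] -> levels [9 8 7 8 7]
Step 5: flows [0->1,0->4,1=3,3->2,3->4] -> levels [7 9 8 6 9]
Step 6: flows [1->0,4->0,1->3,2->3,4->3] -> levels [9 7 7 9 7]
Step 7: flows [0->1,0->4,3->1,3->2,3->4] -> levels [7 9 8 6 9]
  -> period-2 cycle: step 7 state = step 5 state; never stabilizes
  -> state at step 30: (30-5) mod 2 = 1, same as step 6 -> [9 7 7 9 7]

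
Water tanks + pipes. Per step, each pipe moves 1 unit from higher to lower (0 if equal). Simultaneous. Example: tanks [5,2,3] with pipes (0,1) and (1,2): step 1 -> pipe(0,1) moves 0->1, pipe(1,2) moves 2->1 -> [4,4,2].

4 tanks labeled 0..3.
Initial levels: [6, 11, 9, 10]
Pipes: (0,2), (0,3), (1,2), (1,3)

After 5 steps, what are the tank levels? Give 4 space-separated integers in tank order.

Step 1: flows [2->0,3->0,1->2,1->3] -> levels [8 9 9 10]
Step 2: flows [2->0,3->0,1=2,3->1] -> levels [10 10 8 8]
Step 3: flows [0->2,0->3,1->2,1->3] -> levels [8 8 10 10]
Step 4: flows [2->0,3->0,2->1,3->1] -> levels [10 10 8 8]
  -> period-2 cycle: step 4 state = step 2 state
  -> state at step 5: (5-2) mod 2 = 1, same as step 3 -> [8 8 10 10]

Answer: 8 8 10 10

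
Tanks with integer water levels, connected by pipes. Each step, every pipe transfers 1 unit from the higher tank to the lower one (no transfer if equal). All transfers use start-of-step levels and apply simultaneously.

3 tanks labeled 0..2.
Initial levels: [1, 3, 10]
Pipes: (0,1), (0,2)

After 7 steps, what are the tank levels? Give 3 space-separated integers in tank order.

Step 1: flows [1->0,2->0] -> levels [3 2 9]
Step 2: flows [0->1,2->0] -> levels [3 3 8]
Step 3: flows [0=1,2->0] -> levels [4 3 7]
Step 4: flows [0->1,2->0] -> levels [4 4 6]
Step 5: flows [0=1,2->0] -> levels [5 4 5]
Step 6: flows [0->1,0=2] -> levels [4 5 5]
Step 7: flows [1->0,2->0] -> levels [6 4 4]

Answer: 6 4 4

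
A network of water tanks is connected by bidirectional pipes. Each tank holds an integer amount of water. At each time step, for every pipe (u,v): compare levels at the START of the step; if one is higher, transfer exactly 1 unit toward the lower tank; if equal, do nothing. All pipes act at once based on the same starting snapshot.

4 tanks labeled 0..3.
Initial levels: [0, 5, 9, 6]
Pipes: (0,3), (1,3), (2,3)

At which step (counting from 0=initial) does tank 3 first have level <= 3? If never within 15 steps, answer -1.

Step 1: flows [3->0,3->1,2->3] -> levels [1 6 8 5]
Step 2: flows [3->0,1->3,2->3] -> levels [2 5 7 6]
Step 3: flows [3->0,3->1,2->3] -> levels [3 6 6 5]
Step 4: flows [3->0,1->3,2->3] -> levels [4 5 5 6]
Step 5: flows [3->0,3->1,3->2] -> levels [5 6 6 3]
Tank 3 first reaches <=3 at step 5

Answer: 5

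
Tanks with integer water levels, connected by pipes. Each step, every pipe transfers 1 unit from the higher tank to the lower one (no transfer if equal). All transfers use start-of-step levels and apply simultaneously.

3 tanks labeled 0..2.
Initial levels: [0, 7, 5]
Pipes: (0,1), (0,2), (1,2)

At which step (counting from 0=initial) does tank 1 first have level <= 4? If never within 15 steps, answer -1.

Answer: 2

Derivation:
Step 1: flows [1->0,2->0,1->2] -> levels [2 5 5]
Step 2: flows [1->0,2->0,1=2] -> levels [4 4 4]
Tank 1 first reaches <=4 at step 2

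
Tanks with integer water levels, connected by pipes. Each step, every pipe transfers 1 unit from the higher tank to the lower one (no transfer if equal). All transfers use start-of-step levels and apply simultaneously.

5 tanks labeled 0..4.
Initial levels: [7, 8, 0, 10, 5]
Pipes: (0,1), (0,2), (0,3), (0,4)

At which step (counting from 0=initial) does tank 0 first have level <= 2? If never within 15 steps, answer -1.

Answer: -1

Derivation:
Step 1: flows [1->0,0->2,3->0,0->4] -> levels [7 7 1 9 6]
Step 2: flows [0=1,0->2,3->0,0->4] -> levels [6 7 2 8 7]
Step 3: flows [1->0,0->2,3->0,4->0] -> levels [8 6 3 7 6]
Step 4: flows [0->1,0->2,0->3,0->4] -> levels [4 7 4 8 7]
Step 5: flows [1->0,0=2,3->0,4->0] -> levels [7 6 4 7 6]
Step 6: flows [0->1,0->2,0=3,0->4] -> levels [4 7 5 7 7]
Step 7: flows [1->0,2->0,3->0,4->0] -> levels [8 6 4 6 6]
Step 8: flows [0->1,0->2,0->3,0->4] -> levels [4 7 5 7 7]
  -> period-2 cycle (repeats step 6); tank 0 never drops to <=2
Tank 0 never reaches <=2 within 15 steps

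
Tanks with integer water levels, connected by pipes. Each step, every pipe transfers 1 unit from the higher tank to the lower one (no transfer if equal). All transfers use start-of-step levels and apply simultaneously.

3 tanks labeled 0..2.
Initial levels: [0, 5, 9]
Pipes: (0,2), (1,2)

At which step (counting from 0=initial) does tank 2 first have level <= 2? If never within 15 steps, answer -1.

Step 1: flows [2->0,2->1] -> levels [1 6 7]
Step 2: flows [2->0,2->1] -> levels [2 7 5]
Step 3: flows [2->0,1->2] -> levels [3 6 5]
Step 4: flows [2->0,1->2] -> levels [4 5 5]
Step 5: flows [2->0,1=2] -> levels [5 5 4]
Step 6: flows [0->2,1->2] -> levels [4 4 6]
Step 7: flows [2->0,2->1] -> levels [5 5 4]
  -> period-2 cycle (repeats step 5); tank 2 never drops to <=2
Tank 2 never reaches <=2 within 15 steps

Answer: -1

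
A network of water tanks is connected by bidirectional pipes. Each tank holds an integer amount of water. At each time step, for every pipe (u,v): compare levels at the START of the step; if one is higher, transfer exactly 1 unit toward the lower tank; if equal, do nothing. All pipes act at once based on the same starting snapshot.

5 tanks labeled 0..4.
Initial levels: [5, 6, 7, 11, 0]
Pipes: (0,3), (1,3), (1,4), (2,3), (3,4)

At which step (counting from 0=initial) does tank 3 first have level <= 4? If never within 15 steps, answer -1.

Step 1: flows [3->0,3->1,1->4,3->2,3->4] -> levels [6 6 8 7 2]
Step 2: flows [3->0,3->1,1->4,2->3,3->4] -> levels [7 6 7 5 4]
Step 3: flows [0->3,1->3,1->4,2->3,3->4] -> levels [6 4 6 7 6]
Step 4: flows [3->0,3->1,4->1,3->2,3->4] -> levels [7 6 7 3 6]
Tank 3 first reaches <=4 at step 4

Answer: 4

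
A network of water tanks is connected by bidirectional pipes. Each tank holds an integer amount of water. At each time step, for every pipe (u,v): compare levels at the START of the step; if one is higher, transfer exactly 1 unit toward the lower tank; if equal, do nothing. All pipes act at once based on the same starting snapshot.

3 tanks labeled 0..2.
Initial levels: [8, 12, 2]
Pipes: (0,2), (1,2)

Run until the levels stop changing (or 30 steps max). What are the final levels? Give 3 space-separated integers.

Step 1: flows [0->2,1->2] -> levels [7 11 4]
Step 2: flows [0->2,1->2] -> levels [6 10 6]
Step 3: flows [0=2,1->2] -> levels [6 9 7]
Step 4: flows [2->0,1->2] -> levels [7 8 7]
Step 5: flows [0=2,1->2] -> levels [7 7 8]
Step 6: flows [2->0,2->1] -> levels [8 8 6]
Step 7: flows [0->2,1->2] -> levels [7 7 8]
  -> period-2 cycle: step 7 state = step 5 state; never stabilizes
  -> state at step 30: (30-5) mod 2 = 1, same as step 6 -> [8 8 6]

Answer: 8 8 6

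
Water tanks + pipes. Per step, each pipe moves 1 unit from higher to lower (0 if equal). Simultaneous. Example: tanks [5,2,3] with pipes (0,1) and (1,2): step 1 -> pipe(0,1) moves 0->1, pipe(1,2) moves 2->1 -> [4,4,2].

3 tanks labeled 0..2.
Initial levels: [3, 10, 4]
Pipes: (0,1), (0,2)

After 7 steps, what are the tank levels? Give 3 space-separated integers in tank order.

Answer: 5 6 6

Derivation:
Step 1: flows [1->0,2->0] -> levels [5 9 3]
Step 2: flows [1->0,0->2] -> levels [5 8 4]
Step 3: flows [1->0,0->2] -> levels [5 7 5]
Step 4: flows [1->0,0=2] -> levels [6 6 5]
Step 5: flows [0=1,0->2] -> levels [5 6 6]
Step 6: flows [1->0,2->0] -> levels [7 5 5]
Step 7: flows [0->1,0->2] -> levels [5 6 6]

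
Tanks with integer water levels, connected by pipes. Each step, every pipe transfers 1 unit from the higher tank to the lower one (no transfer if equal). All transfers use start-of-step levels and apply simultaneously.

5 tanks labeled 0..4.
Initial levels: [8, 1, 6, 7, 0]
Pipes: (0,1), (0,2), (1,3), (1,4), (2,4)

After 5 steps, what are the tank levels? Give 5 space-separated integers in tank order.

Answer: 4 6 4 4 4

Derivation:
Step 1: flows [0->1,0->2,3->1,1->4,2->4] -> levels [6 2 6 6 2]
Step 2: flows [0->1,0=2,3->1,1=4,2->4] -> levels [5 4 5 5 3]
Step 3: flows [0->1,0=2,3->1,1->4,2->4] -> levels [4 5 4 4 5]
Step 4: flows [1->0,0=2,1->3,1=4,4->2] -> levels [5 3 5 5 4]
Step 5: flows [0->1,0=2,3->1,4->1,2->4] -> levels [4 6 4 4 4]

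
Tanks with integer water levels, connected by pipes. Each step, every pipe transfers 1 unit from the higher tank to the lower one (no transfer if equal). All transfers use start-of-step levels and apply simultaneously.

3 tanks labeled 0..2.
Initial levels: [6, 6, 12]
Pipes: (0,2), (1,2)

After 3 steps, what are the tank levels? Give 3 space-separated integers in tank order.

Step 1: flows [2->0,2->1] -> levels [7 7 10]
Step 2: flows [2->0,2->1] -> levels [8 8 8]
Step 3: flows [0=2,1=2] -> levels [8 8 8]

Answer: 8 8 8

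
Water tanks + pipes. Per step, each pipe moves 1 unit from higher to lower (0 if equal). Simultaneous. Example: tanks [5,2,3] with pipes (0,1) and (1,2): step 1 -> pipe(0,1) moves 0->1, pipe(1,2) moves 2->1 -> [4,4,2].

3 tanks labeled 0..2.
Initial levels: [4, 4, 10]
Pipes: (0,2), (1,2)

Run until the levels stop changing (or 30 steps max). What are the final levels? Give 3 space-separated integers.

Step 1: flows [2->0,2->1] -> levels [5 5 8]
Step 2: flows [2->0,2->1] -> levels [6 6 6]
Step 3: flows [0=2,1=2] -> levels [6 6 6]
  -> stable (no change)

Answer: 6 6 6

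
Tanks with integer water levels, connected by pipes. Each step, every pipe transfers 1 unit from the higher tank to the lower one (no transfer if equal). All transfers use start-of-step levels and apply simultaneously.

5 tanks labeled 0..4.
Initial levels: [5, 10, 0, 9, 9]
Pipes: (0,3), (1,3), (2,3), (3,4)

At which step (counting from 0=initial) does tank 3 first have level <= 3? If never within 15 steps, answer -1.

Answer: -1

Derivation:
Step 1: flows [3->0,1->3,3->2,3=4] -> levels [6 9 1 8 9]
Step 2: flows [3->0,1->3,3->2,4->3] -> levels [7 8 2 8 8]
Step 3: flows [3->0,1=3,3->2,3=4] -> levels [8 8 3 6 8]
Step 4: flows [0->3,1->3,3->2,4->3] -> levels [7 7 4 8 7]
Step 5: flows [3->0,3->1,3->2,3->4] -> levels [8 8 5 4 8]
Step 6: flows [0->3,1->3,2->3,4->3] -> levels [7 7 4 8 7]
  -> period-2 cycle (repeats step 4); tank 3 never drops to <=3
Tank 3 never reaches <=3 within 15 steps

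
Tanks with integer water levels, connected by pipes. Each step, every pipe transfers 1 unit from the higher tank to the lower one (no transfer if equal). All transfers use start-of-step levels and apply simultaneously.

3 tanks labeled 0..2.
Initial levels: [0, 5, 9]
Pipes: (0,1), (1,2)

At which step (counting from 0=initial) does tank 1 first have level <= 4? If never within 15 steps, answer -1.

Answer: 5

Derivation:
Step 1: flows [1->0,2->1] -> levels [1 5 8]
Step 2: flows [1->0,2->1] -> levels [2 5 7]
Step 3: flows [1->0,2->1] -> levels [3 5 6]
Step 4: flows [1->0,2->1] -> levels [4 5 5]
Step 5: flows [1->0,1=2] -> levels [5 4 5]
Tank 1 first reaches <=4 at step 5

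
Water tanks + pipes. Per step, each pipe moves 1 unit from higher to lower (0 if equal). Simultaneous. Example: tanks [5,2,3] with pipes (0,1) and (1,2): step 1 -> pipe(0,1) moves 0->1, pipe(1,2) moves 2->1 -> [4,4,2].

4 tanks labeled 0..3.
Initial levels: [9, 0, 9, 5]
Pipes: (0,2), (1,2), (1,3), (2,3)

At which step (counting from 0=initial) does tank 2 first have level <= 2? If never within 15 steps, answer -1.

Answer: -1

Derivation:
Step 1: flows [0=2,2->1,3->1,2->3] -> levels [9 2 7 5]
Step 2: flows [0->2,2->1,3->1,2->3] -> levels [8 4 6 5]
Step 3: flows [0->2,2->1,3->1,2->3] -> levels [7 6 5 5]
Step 4: flows [0->2,1->2,1->3,2=3] -> levels [6 4 7 6]
Step 5: flows [2->0,2->1,3->1,2->3] -> levels [7 6 4 6]
Step 6: flows [0->2,1->2,1=3,3->2] -> levels [6 5 7 5]
Step 7: flows [2->0,2->1,1=3,2->3] -> levels [7 6 4 6]
  -> period-2 cycle (repeats step 5); tank 2 never drops to <=2
Tank 2 never reaches <=2 within 15 steps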